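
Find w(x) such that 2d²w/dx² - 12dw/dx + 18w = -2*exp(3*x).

Divide through by 2: w'' - 6w' + 9w = -exp(3*x).
Characteristic equation r² - 6r + 9 = 0 has discriminant (-6)² - 4·(9) = 0, so r = 3 is a repeated root.
Hence w_h = (C1 + C2*x)*exp(3*x).
Since exp(3*x) solves the homogeneous equation (r = 3 is a root of multiplicity 2), multiply the trial by x^2. Try w_p = A*x^2*exp(3*x). Substituting into the equation and dividing by exp(3*x) gives A = -1/2, so w_p = -x^2*exp(3*x)/2.

w = C1*exp(3*x) - x**2*exp(3*x)/2 + C2*x*exp(3*x)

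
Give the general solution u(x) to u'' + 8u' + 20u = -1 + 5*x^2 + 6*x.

u = -23/200 + x**2/4 + x/10 + C1*cos(2*x)*exp(-4*x) + C2*exp(-4*x)*sin(2*x)

Characteristic equation r² + 8r + 20 = 0 has discriminant (8)² - 4·(20) = -16 < 0, so r = -4 ± 2i.
Hence u_h = C1*cos(2*x)*exp(-4*x) + C2*exp(-4*x)*sin(2*x).
For the particular solution try u_p = A0 + A1*x + A2*x^2. Substituting and matching coefficients of each power of x gives A0 = -23/200, A1 = 1/10, A2 = 1/4, so u_p = -23/200 + x^2/4 + x/10.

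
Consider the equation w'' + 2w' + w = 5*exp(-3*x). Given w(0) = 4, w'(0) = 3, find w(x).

w = 5*exp(-3*x)/4 + 11*exp(-x)/4 + 19*x*exp(-x)/2

Characteristic equation r² + 2r + 1 = 0 has discriminant (2)² - 4·(1) = 0, so r = -1 is a repeated root.
Hence w_h = (C1 + C2*x)*exp(-x).
Try w_p = A*exp(-3*x). Substituting into the equation and dividing by exp(-3*x) gives A = 5/4, so w_p = 5*exp(-3*x)/4.
General solution: w = 5*exp(-3*x)/4 + C1*exp(-x) + C2*x*exp(-x).
Apply the initial conditions: w(0) = 5/4 + C1 = 4 and w'(0) = -15/4 + C2 - C1 = 3. Solving gives C1 = 11/4, C2 = 19/2.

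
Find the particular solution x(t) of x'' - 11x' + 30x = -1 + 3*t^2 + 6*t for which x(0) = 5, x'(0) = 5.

x = 271/4500 - 719*exp(6*t)/36 + t**2/10 + 41*t/150 + 3114*exp(5*t)/125

Characteristic equation r² - 11r + 30 = 0 factors as (r - 5)(r - 6) = 0, so r = 5, 6.
Hence x_h = C1*exp(5*t) + C2*exp(6*t).
For the particular solution try x_p = A0 + A1*t + A2*t^2. Substituting and matching coefficients of each power of t gives A0 = 271/4500, A1 = 41/150, A2 = 1/10, so x_p = 271/4500 + t^2/10 + 41*t/150.
General solution: x = 271/4500 + t^2/10 + 41*t/150 + C1*exp(5*t) + C2*exp(6*t).
Apply the initial conditions: x(0) = 271/4500 + C1 + C2 = 5 and x'(0) = 41/150 + 5*C1 + 6*C2 = 5. Solving gives C1 = 3114/125, C2 = -719/36.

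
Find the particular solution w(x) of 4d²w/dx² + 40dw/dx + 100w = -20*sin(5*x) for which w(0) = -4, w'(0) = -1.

Divide through by 4: w'' + 10w' + 25w = -5*sin(5*x).
Characteristic equation r² + 10r + 25 = 0 has discriminant (10)² - 4·(25) = 0, so r = -5 is a repeated root.
Hence w_h = (C1 + C2*x)*exp(-5*x).
Try w_p = A*cos(5*x) + B*sin(5*x). Substituting and equating the coefficients of cos(5x) and sin(5x) gives A = 1/10, B = 0, so w_p = cos(5*x)/10.
General solution: w = cos(5*x)/10 + C1*exp(-5*x) + C2*x*exp(-5*x).
Apply the initial conditions: w(0) = 1/10 + C1 = -4 and w'(0) = C2 - 5*C1 = -1. Solving gives C1 = -41/10, C2 = -43/2.

w = -41*exp(-5*x)/10 + cos(5*x)/10 - 43*x*exp(-5*x)/2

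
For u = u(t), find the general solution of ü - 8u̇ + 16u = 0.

u = C1*exp(4*t) + C2*t*exp(4*t)

Characteristic equation r² - 8r + 16 = 0 has discriminant (-8)² - 4·(16) = 0, so r = 4 is a repeated root.
Hence u_h = (C1 + C2*t)*exp(4*t).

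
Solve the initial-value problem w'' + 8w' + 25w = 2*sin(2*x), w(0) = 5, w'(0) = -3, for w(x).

Characteristic equation r² + 8r + 25 = 0 has discriminant (8)² - 4·(25) = -36 < 0, so r = -4 ± 3i.
Hence w_h = C1*cos(3*x)*exp(-4*x) + C2*exp(-4*x)*sin(3*x).
Try w_p = A*cos(2*x) + B*sin(2*x). Substituting and equating the coefficients of cos(2x) and sin(2x) gives A = -32/697, B = 42/697, so w_p = -32*cos(2*x)/697 + 42*sin(2*x)/697.
General solution: w = -32*cos(2*x)/697 + 42*sin(2*x)/697 + C1*cos(3*x)*exp(-4*x) + C2*exp(-4*x)*sin(3*x).
Apply the initial conditions: w(0) = -32/697 + C1 = 5 and w'(0) = 84/697 - 4*C1 + 3*C2 = -3. Solving gives C1 = 3517/697, C2 = 11893/2091.

w = -32*cos(2*x)/697 + 42*sin(2*x)/697 + 3517*cos(3*x)*exp(-4*x)/697 + 11893*exp(-4*x)*sin(3*x)/2091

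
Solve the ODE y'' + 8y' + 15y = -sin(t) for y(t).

y = -7*sin(t)/130 + 2*cos(t)/65 + C1*exp(-5*t) + C2*exp(-3*t)

Characteristic equation r² + 8r + 15 = 0 factors as (r + 5)(r + 3) = 0, so r = -5, -3.
Hence y_h = C1*exp(-5*t) + C2*exp(-3*t).
Try y_p = A*cos(t) + B*sin(t). Substituting and equating the coefficients of cos(t) and sin(t) gives A = 2/65, B = -7/130, so y_p = -7*sin(t)/130 + 2*cos(t)/65.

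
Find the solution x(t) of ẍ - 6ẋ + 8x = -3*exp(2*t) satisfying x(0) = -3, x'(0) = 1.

x = -23*exp(2*t)/4 + 11*exp(4*t)/4 + 3*t*exp(2*t)/2

Characteristic equation r² - 6r + 8 = 0 factors as (r - 4)(r - 2) = 0, so r = 4, 2.
Hence x_h = C1*exp(4*t) + C2*exp(2*t).
Since exp(2*t) solves the homogeneous equation (r = 2 is a root of multiplicity 1), multiply the trial by t. Try x_p = A*t*exp(2*t). Substituting into the equation and dividing by exp(2*t) gives A = 3/2, so x_p = 3*t*exp(2*t)/2.
General solution: x = C1*exp(4*t) + C2*exp(2*t) + 3*t*exp(2*t)/2.
Apply the initial conditions: x(0) = C1 + C2 = -3 and x'(0) = 3/2 + 2*C2 + 4*C1 = 1. Solving gives C1 = 11/4, C2 = -23/4.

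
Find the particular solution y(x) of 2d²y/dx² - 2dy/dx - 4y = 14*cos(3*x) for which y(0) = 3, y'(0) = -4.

Divide through by 2: y'' - y' - 2y = 7*cos(3*x).
Characteristic equation r² - r - 2 = 0 factors as (r + 1)(r - 2) = 0, so r = -1, 2.
Hence y_h = C1*exp(-x) + C2*exp(2*x).
Try y_p = A*cos(3*x) + B*sin(3*x). Substituting and equating the coefficients of cos(3x) and sin(3x) gives A = -77/130, B = -21/130, so y_p = -77*cos(3*x)/130 - 21*sin(3*x)/130.
General solution: y = -77*cos(3*x)/130 - 21*sin(3*x)/130 + C1*exp(-x) + C2*exp(2*x).
Apply the initial conditions: y(0) = -77/130 + C1 + C2 = 3 and y'(0) = -63/130 - C1 + 2*C2 = -4. Solving gives C1 = 107/30, C2 = 1/39.

y = -77*cos(3*x)/130 - 21*sin(3*x)/130 + exp(2*x)/39 + 107*exp(-x)/30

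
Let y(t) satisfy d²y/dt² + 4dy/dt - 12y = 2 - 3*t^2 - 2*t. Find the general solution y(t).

y = -1/72 + t/3 + t**2/4 + C1*exp(2*t) + C2*exp(-6*t)

Characteristic equation r² + 4r - 12 = 0 factors as (r - 2)(r + 6) = 0, so r = 2, -6.
Hence y_h = C1*exp(2*t) + C2*exp(-6*t).
For the particular solution try y_p = A0 + A1*t + A2*t^2. Substituting and matching coefficients of each power of t gives A0 = -1/72, A1 = 1/3, A2 = 1/4, so y_p = -1/72 + t/3 + t^2/4.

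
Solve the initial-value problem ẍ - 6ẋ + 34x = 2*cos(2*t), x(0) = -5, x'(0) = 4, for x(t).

x = -2*sin(2*t)/87 + 5*cos(2*t)/87 - 440*cos(5*t)*exp(3*t)/87 + 1672*exp(3*t)*sin(5*t)/435

Characteristic equation r² - 6r + 34 = 0 has discriminant (-6)² - 4·(34) = -100 < 0, so r = 3 ± 5i.
Hence x_h = C1*cos(5*t)*exp(3*t) + C2*exp(3*t)*sin(5*t).
Try x_p = A*cos(2*t) + B*sin(2*t). Substituting and equating the coefficients of cos(2t) and sin(2t) gives A = 5/87, B = -2/87, so x_p = -2*sin(2*t)/87 + 5*cos(2*t)/87.
General solution: x = -2*sin(2*t)/87 + 5*cos(2*t)/87 + C1*cos(5*t)*exp(3*t) + C2*exp(3*t)*sin(5*t).
Apply the initial conditions: x(0) = 5/87 + C1 = -5 and x'(0) = -4/87 + 3*C1 + 5*C2 = 4. Solving gives C1 = -440/87, C2 = 1672/435.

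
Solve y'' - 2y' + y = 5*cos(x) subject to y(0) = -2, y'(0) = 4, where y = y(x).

Characteristic equation r² - 2r + 1 = 0 has discriminant (-2)² - 4·(1) = 0, so r = 1 is a repeated root.
Hence y_h = (C1 + C2*x)*exp(x).
Try y_p = A*cos(x) + B*sin(x). Substituting and equating the coefficients of cos(x) and sin(x) gives A = 0, B = -5/2, so y_p = -5*sin(x)/2.
General solution: y = -5*sin(x)/2 + C1*exp(x) + C2*x*exp(x).
Apply the initial conditions: y(0) = C1 = -2 and y'(0) = -5/2 + C1 + C2 = 4. Solving gives C1 = -2, C2 = 17/2.

y = -2*exp(x) - 5*sin(x)/2 + 17*x*exp(x)/2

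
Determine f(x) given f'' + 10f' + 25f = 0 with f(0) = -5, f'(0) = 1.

f = -5*exp(-5*x) - 24*x*exp(-5*x)

Characteristic equation r² + 10r + 25 = 0 has discriminant (10)² - 4·(25) = 0, so r = -5 is a repeated root.
Hence f_h = (C1 + C2*x)*exp(-5*x).
Apply the initial conditions: f(0) = C1 = -5 and f'(0) = C2 - 5*C1 = 1. Solving gives C1 = -5, C2 = -24.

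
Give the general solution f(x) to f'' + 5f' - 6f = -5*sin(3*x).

Characteristic equation r² + 5r - 6 = 0 factors as (r + 6)(r - 1) = 0, so r = -6, 1.
Hence f_h = C1*exp(-6*x) + C2*exp(x).
Try f_p = A*cos(3*x) + B*sin(3*x). Substituting and equating the coefficients of cos(3x) and sin(3x) gives A = 1/6, B = 1/6, so f_p = cos(3*x)/6 + sin(3*x)/6.

f = cos(3*x)/6 + sin(3*x)/6 + C1*exp(-6*x) + C2*exp(x)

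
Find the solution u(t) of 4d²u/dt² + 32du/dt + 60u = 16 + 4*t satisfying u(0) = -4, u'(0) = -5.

u = 52/225 - 118*exp(-3*t)/9 + t/15 + 222*exp(-5*t)/25

Divide through by 4: u'' + 8u' + 15u = 4 + t.
Characteristic equation r² + 8r + 15 = 0 factors as (r + 3)(r + 5) = 0, so r = -3, -5.
Hence u_h = C1*exp(-3*t) + C2*exp(-5*t).
For the particular solution try u_p = A0 + A1*t. Substituting and matching coefficients of each power of t gives A0 = 52/225, A1 = 1/15, so u_p = 52/225 + t/15.
General solution: u = 52/225 + t/15 + C1*exp(-3*t) + C2*exp(-5*t).
Apply the initial conditions: u(0) = 52/225 + C1 + C2 = -4 and u'(0) = 1/15 - 5*C2 - 3*C1 = -5. Solving gives C1 = -118/9, C2 = 222/25.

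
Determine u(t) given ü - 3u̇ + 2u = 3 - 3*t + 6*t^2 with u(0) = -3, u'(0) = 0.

u = 39/4 - 18*exp(t) + 3*t**2 + 15*t/2 + 21*exp(2*t)/4

Characteristic equation r² - 3r + 2 = 0 factors as (r - 2)(r - 1) = 0, so r = 2, 1.
Hence u_h = C1*exp(2*t) + C2*exp(t).
For the particular solution try u_p = A0 + A1*t + A2*t^2. Substituting and matching coefficients of each power of t gives A0 = 39/4, A1 = 15/2, A2 = 3, so u_p = 39/4 + 3*t^2 + 15*t/2.
General solution: u = 39/4 + 3*t^2 + 15*t/2 + C1*exp(2*t) + C2*exp(t).
Apply the initial conditions: u(0) = 39/4 + C1 + C2 = -3 and u'(0) = 15/2 + C2 + 2*C1 = 0. Solving gives C1 = 21/4, C2 = -18.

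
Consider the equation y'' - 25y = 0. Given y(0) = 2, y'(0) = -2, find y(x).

Characteristic equation r² - 25 = 0 factors as (r - 5)(r + 5) = 0, so r = 5, -5.
Hence y_h = C1*exp(5*x) + C2*exp(-5*x).
Apply the initial conditions: y(0) = C1 + C2 = 2 and y'(0) = -5*C2 + 5*C1 = -2. Solving gives C1 = 4/5, C2 = 6/5.

y = 4*exp(5*x)/5 + 6*exp(-5*x)/5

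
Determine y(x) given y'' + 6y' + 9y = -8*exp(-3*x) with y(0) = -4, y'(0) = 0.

y = -4*exp(-3*x) - 12*x*exp(-3*x) - 4*x**2*exp(-3*x)

Characteristic equation r² + 6r + 9 = 0 has discriminant (6)² - 4·(9) = 0, so r = -3 is a repeated root.
Hence y_h = (C1 + C2*x)*exp(-3*x).
Since exp(-3*x) solves the homogeneous equation (r = -3 is a root of multiplicity 2), multiply the trial by x^2. Try y_p = A*x^2*exp(-3*x). Substituting into the equation and dividing by exp(-3*x) gives A = -4, so y_p = -4*x^2*exp(-3*x).
General solution: y = C1*exp(-3*x) - 4*x^2*exp(-3*x) + C2*x*exp(-3*x).
Apply the initial conditions: y(0) = C1 = -4 and y'(0) = C2 - 3*C1 = 0. Solving gives C1 = -4, C2 = -12.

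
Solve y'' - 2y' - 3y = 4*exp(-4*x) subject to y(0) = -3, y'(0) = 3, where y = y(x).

y = -10*exp(-x)/3 + exp(3*x)/7 + 4*exp(-4*x)/21

Characteristic equation r² - 2r - 3 = 0 factors as (r + 1)(r - 3) = 0, so r = -1, 3.
Hence y_h = C1*exp(-x) + C2*exp(3*x).
Try y_p = A*exp(-4*x). Substituting into the equation and dividing by exp(-4*x) gives A = 4/21, so y_p = 4*exp(-4*x)/21.
General solution: y = 4*exp(-4*x)/21 + C1*exp(-x) + C2*exp(3*x).
Apply the initial conditions: y(0) = 4/21 + C1 + C2 = -3 and y'(0) = -16/21 - C1 + 3*C2 = 3. Solving gives C1 = -10/3, C2 = 1/7.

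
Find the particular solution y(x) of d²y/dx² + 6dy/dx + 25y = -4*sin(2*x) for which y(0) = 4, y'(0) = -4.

Characteristic equation r² + 6r + 25 = 0 has discriminant (6)² - 4·(25) = -64 < 0, so r = -3 ± 4i.
Hence y_h = C1*cos(4*x)*exp(-3*x) + C2*exp(-3*x)*sin(4*x).
Try y_p = A*cos(2*x) + B*sin(2*x). Substituting and equating the coefficients of cos(2x) and sin(2x) gives A = 16/195, B = -28/195, so y_p = -28*sin(2*x)/195 + 16*cos(2*x)/195.
General solution: y = -28*sin(2*x)/195 + 16*cos(2*x)/195 + C1*cos(4*x)*exp(-3*x) + C2*exp(-3*x)*sin(4*x).
Apply the initial conditions: y(0) = 16/195 + C1 = 4 and y'(0) = -56/195 - 3*C1 + 4*C2 = -4. Solving gives C1 = 764/195, C2 = 392/195.

y = -28*sin(2*x)/195 + 16*cos(2*x)/195 + 392*exp(-3*x)*sin(4*x)/195 + 764*cos(4*x)*exp(-3*x)/195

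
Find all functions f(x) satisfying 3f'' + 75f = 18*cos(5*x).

f = C1*cos(5*x) + C2*sin(5*x) + 3*x*sin(5*x)/5

Divide through by 3: f'' + 25f = 6*cos(5*x).
Characteristic equation r² + 25 = 0 has discriminant (0)² - 4·(25) = -100 < 0, so r = ± 5i.
Hence f_h = C1*cos(5*x) + C2*sin(5*x).
Since ±5i are characteristic roots, multiply the trial by x. Try f_p = x*(A*cos(5*x) + B*sin(5*x)). Substituting and equating the coefficients of cos(5x) and sin(5x) gives A = 0, B = 3/5, so f_p = 3*x*sin(5*x)/5.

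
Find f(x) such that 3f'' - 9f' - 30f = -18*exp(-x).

f = C1*exp(-2*x) + C2*exp(5*x) + exp(-x)

Divide through by 3: f'' - 3f' - 10f = -6*exp(-x).
Characteristic equation r² - 3r - 10 = 0 factors as (r + 2)(r - 5) = 0, so r = -2, 5.
Hence f_h = C1*exp(-2*x) + C2*exp(5*x).
Try f_p = A*exp(-x). Substituting into the equation and dividing by exp(-x) gives A = 1, so f_p = exp(-x).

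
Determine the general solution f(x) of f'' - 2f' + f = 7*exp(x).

f = C1*exp(x) + 7*x**2*exp(x)/2 + C2*x*exp(x)

Characteristic equation r² - 2r + 1 = 0 has discriminant (-2)² - 4·(1) = 0, so r = 1 is a repeated root.
Hence f_h = (C1 + C2*x)*exp(x).
Since exp(x) solves the homogeneous equation (r = 1 is a root of multiplicity 2), multiply the trial by x^2. Try f_p = A*x^2*exp(x). Substituting into the equation and dividing by exp(x) gives A = 7/2, so f_p = 7*x^2*exp(x)/2.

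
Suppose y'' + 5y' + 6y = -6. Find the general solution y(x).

Characteristic equation r² + 5r + 6 = 0 factors as (r + 2)(r + 3) = 0, so r = -2, -3.
Hence y_h = C1*exp(-2*x) + C2*exp(-3*x).
For the particular solution try y_p = A0. Substituting and matching coefficients of each power of x gives A0 = -1, so y_p = -1.

y = -1 + C1*exp(-2*x) + C2*exp(-3*x)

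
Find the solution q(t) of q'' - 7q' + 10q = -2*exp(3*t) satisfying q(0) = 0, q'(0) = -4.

q = -5*exp(5*t)/3 + 2*exp(2*t)/3 + exp(3*t)

Characteristic equation r² - 7r + 10 = 0 factors as (r - 2)(r - 5) = 0, so r = 2, 5.
Hence q_h = C1*exp(2*t) + C2*exp(5*t).
Try q_p = A*exp(3*t). Substituting into the equation and dividing by exp(3*t) gives A = 1, so q_p = exp(3*t).
General solution: q = C1*exp(2*t) + C2*exp(5*t) + exp(3*t).
Apply the initial conditions: q(0) = 1 + C1 + C2 = 0 and q'(0) = 3 + 2*C1 + 5*C2 = -4. Solving gives C1 = 2/3, C2 = -5/3.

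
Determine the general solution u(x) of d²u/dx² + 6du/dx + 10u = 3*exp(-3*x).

u = 3*exp(-3*x) + C1*cos(x)*exp(-3*x) + C2*exp(-3*x)*sin(x)

Characteristic equation r² + 6r + 10 = 0 has discriminant (6)² - 4·(10) = -4 < 0, so r = -3 ± i.
Hence u_h = C1*cos(x)*exp(-3*x) + C2*exp(-3*x)*sin(x).
Try u_p = A*exp(-3*x). Substituting into the equation and dividing by exp(-3*x) gives A = 3, so u_p = 3*exp(-3*x).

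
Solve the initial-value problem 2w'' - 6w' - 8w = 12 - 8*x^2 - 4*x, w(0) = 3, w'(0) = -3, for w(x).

w = -1/4 + x**2 - x + 3*exp(-x) + exp(4*x)/4

Divide through by 2: w'' - 3w' - 4w = 6 - 4*x^2 - 2*x.
Characteristic equation r² - 3r - 4 = 0 factors as (r - 4)(r + 1) = 0, so r = 4, -1.
Hence w_h = C1*exp(4*x) + C2*exp(-x).
For the particular solution try w_p = A0 + A1*x + A2*x^2. Substituting and matching coefficients of each power of x gives A0 = -1/4, A1 = -1, A2 = 1, so w_p = -1/4 + x^2 - x.
General solution: w = -1/4 + x^2 - x + C1*exp(4*x) + C2*exp(-x).
Apply the initial conditions: w(0) = -1/4 + C1 + C2 = 3 and w'(0) = -1 - C2 + 4*C1 = -3. Solving gives C1 = 1/4, C2 = 3.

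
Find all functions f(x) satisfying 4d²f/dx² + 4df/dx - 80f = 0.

Divide through by 4: f'' + f' - 20f = 0.
Characteristic equation r² + r - 20 = 0 factors as (r - 4)(r + 5) = 0, so r = 4, -5.
Hence f_h = C1*exp(4*x) + C2*exp(-5*x).

f = C1*exp(4*x) + C2*exp(-5*x)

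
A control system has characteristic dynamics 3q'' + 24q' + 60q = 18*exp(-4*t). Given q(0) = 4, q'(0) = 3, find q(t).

Divide through by 3: q'' + 8q' + 20q = 6*exp(-4*t).
Characteristic equation r² + 8r + 20 = 0 has discriminant (8)² - 4·(20) = -16 < 0, so r = -4 ± 2i.
Hence q_h = C1*cos(2*t)*exp(-4*t) + C2*exp(-4*t)*sin(2*t).
Try q_p = A*exp(-4*t). Substituting into the equation and dividing by exp(-4*t) gives A = 3/2, so q_p = 3*exp(-4*t)/2.
General solution: q = 3*exp(-4*t)/2 + C1*cos(2*t)*exp(-4*t) + C2*exp(-4*t)*sin(2*t).
Apply the initial conditions: q(0) = 3/2 + C1 = 4 and q'(0) = -6 - 4*C1 + 2*C2 = 3. Solving gives C1 = 5/2, C2 = 19/2.

q = 3*exp(-4*t)/2 + 5*cos(2*t)*exp(-4*t)/2 + 19*exp(-4*t)*sin(2*t)/2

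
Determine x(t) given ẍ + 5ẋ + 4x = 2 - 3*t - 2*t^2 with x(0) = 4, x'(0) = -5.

x = 1/8 + t/2 - t**2/2 + 10*exp(-t)/3 + 13*exp(-4*t)/24

Characteristic equation r² + 5r + 4 = 0 factors as (r + 1)(r + 4) = 0, so r = -1, -4.
Hence x_h = C1*exp(-t) + C2*exp(-4*t).
For the particular solution try x_p = A0 + A1*t + A2*t^2. Substituting and matching coefficients of each power of t gives A0 = 1/8, A1 = 1/2, A2 = -1/2, so x_p = 1/8 + t/2 - t^2/2.
General solution: x = 1/8 + t/2 - t^2/2 + C1*exp(-t) + C2*exp(-4*t).
Apply the initial conditions: x(0) = 1/8 + C1 + C2 = 4 and x'(0) = 1/2 - C1 - 4*C2 = -5. Solving gives C1 = 10/3, C2 = 13/24.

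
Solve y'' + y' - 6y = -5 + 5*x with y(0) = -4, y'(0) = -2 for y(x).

y = 25/36 - 74*exp(-3*x)/45 - 61*exp(2*x)/20 - 5*x/6

Characteristic equation r² + r - 6 = 0 factors as (r - 2)(r + 3) = 0, so r = 2, -3.
Hence y_h = C1*exp(2*x) + C2*exp(-3*x).
For the particular solution try y_p = A0 + A1*x. Substituting and matching coefficients of each power of x gives A0 = 25/36, A1 = -5/6, so y_p = 25/36 - 5*x/6.
General solution: y = 25/36 - 5*x/6 + C1*exp(2*x) + C2*exp(-3*x).
Apply the initial conditions: y(0) = 25/36 + C1 + C2 = -4 and y'(0) = -5/6 - 3*C2 + 2*C1 = -2. Solving gives C1 = -61/20, C2 = -74/45.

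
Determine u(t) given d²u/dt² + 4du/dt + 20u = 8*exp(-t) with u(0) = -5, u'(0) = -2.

u = 8*exp(-t)/17 - 93*cos(4*t)*exp(-2*t)/17 - 53*exp(-2*t)*sin(4*t)/17

Characteristic equation r² + 4r + 20 = 0 has discriminant (4)² - 4·(20) = -64 < 0, so r = -2 ± 4i.
Hence u_h = C1*cos(4*t)*exp(-2*t) + C2*exp(-2*t)*sin(4*t).
Try u_p = A*exp(-t). Substituting into the equation and dividing by exp(-t) gives A = 8/17, so u_p = 8*exp(-t)/17.
General solution: u = 8*exp(-t)/17 + C1*cos(4*t)*exp(-2*t) + C2*exp(-2*t)*sin(4*t).
Apply the initial conditions: u(0) = 8/17 + C1 = -5 and u'(0) = -8/17 - 2*C1 + 4*C2 = -2. Solving gives C1 = -93/17, C2 = -53/17.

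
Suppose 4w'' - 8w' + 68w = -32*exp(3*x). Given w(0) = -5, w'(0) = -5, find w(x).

w = -2*exp(3*x)/5 - 23*cos(4*x)*exp(x)/5 + exp(x)*sin(4*x)/5

Divide through by 4: w'' - 2w' + 17w = -8*exp(3*x).
Characteristic equation r² - 2r + 17 = 0 has discriminant (-2)² - 4·(17) = -64 < 0, so r = 1 ± 4i.
Hence w_h = C1*cos(4*x)*exp(x) + C2*exp(x)*sin(4*x).
Try w_p = A*exp(3*x). Substituting into the equation and dividing by exp(3*x) gives A = -2/5, so w_p = -2*exp(3*x)/5.
General solution: w = -2*exp(3*x)/5 + C1*cos(4*x)*exp(x) + C2*exp(x)*sin(4*x).
Apply the initial conditions: w(0) = -2/5 + C1 = -5 and w'(0) = -6/5 + C1 + 4*C2 = -5. Solving gives C1 = -23/5, C2 = 1/5.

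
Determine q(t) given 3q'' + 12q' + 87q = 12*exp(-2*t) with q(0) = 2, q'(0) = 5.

q = 4*exp(-2*t)/25 + 9*exp(-2*t)*sin(5*t)/5 + 46*cos(5*t)*exp(-2*t)/25

Divide through by 3: q'' + 4q' + 29q = 4*exp(-2*t).
Characteristic equation r² + 4r + 29 = 0 has discriminant (4)² - 4·(29) = -100 < 0, so r = -2 ± 5i.
Hence q_h = C1*cos(5*t)*exp(-2*t) + C2*exp(-2*t)*sin(5*t).
Try q_p = A*exp(-2*t). Substituting into the equation and dividing by exp(-2*t) gives A = 4/25, so q_p = 4*exp(-2*t)/25.
General solution: q = 4*exp(-2*t)/25 + C1*cos(5*t)*exp(-2*t) + C2*exp(-2*t)*sin(5*t).
Apply the initial conditions: q(0) = 4/25 + C1 = 2 and q'(0) = -8/25 - 2*C1 + 5*C2 = 5. Solving gives C1 = 46/25, C2 = 9/5.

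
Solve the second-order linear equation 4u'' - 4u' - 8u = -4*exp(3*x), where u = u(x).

Divide through by 4: u'' - u' - 2u = -exp(3*x).
Characteristic equation r² - r - 2 = 0 factors as (r - 2)(r + 1) = 0, so r = 2, -1.
Hence u_h = C1*exp(2*x) + C2*exp(-x).
Try u_p = A*exp(3*x). Substituting into the equation and dividing by exp(3*x) gives A = -1/4, so u_p = -exp(3*x)/4.

u = -exp(3*x)/4 + C1*exp(2*x) + C2*exp(-x)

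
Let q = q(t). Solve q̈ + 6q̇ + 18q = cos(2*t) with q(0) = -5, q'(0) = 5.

Characteristic equation r² + 6r + 18 = 0 has discriminant (6)² - 4·(18) = -36 < 0, so r = -3 ± 3i.
Hence q_h = C1*cos(3*t)*exp(-3*t) + C2*exp(-3*t)*sin(3*t).
Try q_p = A*cos(2*t) + B*sin(2*t). Substituting and equating the coefficients of cos(2t) and sin(2t) gives A = 7/170, B = 3/85, so q_p = 3*sin(2*t)/85 + 7*cos(2*t)/170.
General solution: q = 3*sin(2*t)/85 + 7*cos(2*t)/170 + C1*cos(3*t)*exp(-3*t) + C2*exp(-3*t)*sin(3*t).
Apply the initial conditions: q(0) = 7/170 + C1 = -5 and q'(0) = 6/85 - 3*C1 + 3*C2 = 5. Solving gives C1 = -857/170, C2 = -1733/510.

q = 3*sin(2*t)/85 + 7*cos(2*t)/170 - 1733*exp(-3*t)*sin(3*t)/510 - 857*cos(3*t)*exp(-3*t)/170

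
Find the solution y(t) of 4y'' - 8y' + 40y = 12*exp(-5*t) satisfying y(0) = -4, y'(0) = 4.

Divide through by 4: y'' - 2y' + 10y = 3*exp(-5*t).
Characteristic equation r² - 2r + 10 = 0 has discriminant (-2)² - 4·(10) = -36 < 0, so r = 1 ± 3i.
Hence y_h = C1*cos(3*t)*exp(t) + C2*exp(t)*sin(3*t).
Try y_p = A*exp(-5*t). Substituting into the equation and dividing by exp(-5*t) gives A = 1/15, so y_p = exp(-5*t)/15.
General solution: y = exp(-5*t)/15 + C1*cos(3*t)*exp(t) + C2*exp(t)*sin(3*t).
Apply the initial conditions: y(0) = 1/15 + C1 = -4 and y'(0) = -1/3 + C1 + 3*C2 = 4. Solving gives C1 = -61/15, C2 = 14/5.

y = exp(-5*t)/15 - 61*cos(3*t)*exp(t)/15 + 14*exp(t)*sin(3*t)/5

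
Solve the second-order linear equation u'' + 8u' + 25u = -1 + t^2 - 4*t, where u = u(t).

u = 253/15625 - 116*t/625 + t**2/25 + C1*cos(3*t)*exp(-4*t) + C2*exp(-4*t)*sin(3*t)

Characteristic equation r² + 8r + 25 = 0 has discriminant (8)² - 4·(25) = -36 < 0, so r = -4 ± 3i.
Hence u_h = C1*cos(3*t)*exp(-4*t) + C2*exp(-4*t)*sin(3*t).
For the particular solution try u_p = A0 + A1*t + A2*t^2. Substituting and matching coefficients of each power of t gives A0 = 253/15625, A1 = -116/625, A2 = 1/25, so u_p = 253/15625 - 116*t/625 + t^2/25.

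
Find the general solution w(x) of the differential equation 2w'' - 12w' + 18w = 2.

Divide through by 2: w'' - 6w' + 9w = 1.
Characteristic equation r² - 6r + 9 = 0 has discriminant (-6)² - 4·(9) = 0, so r = 3 is a repeated root.
Hence w_h = (C1 + C2*x)*exp(3*x).
For the particular solution try w_p = A0. Substituting and matching coefficients of each power of x gives A0 = 1/9, so w_p = 1/9.

w = 1/9 + C1*exp(3*x) + C2*x*exp(3*x)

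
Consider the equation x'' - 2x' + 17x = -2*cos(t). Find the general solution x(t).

x = -8*cos(t)/65 + sin(t)/65 + C1*cos(4*t)*exp(t) + C2*exp(t)*sin(4*t)

Characteristic equation r² - 2r + 17 = 0 has discriminant (-2)² - 4·(17) = -64 < 0, so r = 1 ± 4i.
Hence x_h = C1*cos(4*t)*exp(t) + C2*exp(t)*sin(4*t).
Try x_p = A*cos(t) + B*sin(t). Substituting and equating the coefficients of cos(t) and sin(t) gives A = -8/65, B = 1/65, so x_p = -8*cos(t)/65 + sin(t)/65.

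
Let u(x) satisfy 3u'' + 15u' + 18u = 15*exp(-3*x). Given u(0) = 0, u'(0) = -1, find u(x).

Divide through by 3: u'' + 5u' + 6u = 5*exp(-3*x).
Characteristic equation r² + 5r + 6 = 0 factors as (r + 2)(r + 3) = 0, so r = -2, -3.
Hence u_h = C1*exp(-2*x) + C2*exp(-3*x).
Since exp(-3*x) solves the homogeneous equation (r = -3 is a root of multiplicity 1), multiply the trial by x. Try u_p = A*x*exp(-3*x). Substituting into the equation and dividing by exp(-3*x) gives A = -5, so u_p = -5*x*exp(-3*x).
General solution: u = C1*exp(-2*x) + C2*exp(-3*x) - 5*x*exp(-3*x).
Apply the initial conditions: u(0) = C1 + C2 = 0 and u'(0) = -5 - 3*C2 - 2*C1 = -1. Solving gives C1 = 4, C2 = -4.

u = -4*exp(-3*x) + 4*exp(-2*x) - 5*x*exp(-3*x)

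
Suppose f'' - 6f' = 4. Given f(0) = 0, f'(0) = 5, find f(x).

f = -17/18 - 2*x/3 + 17*exp(6*x)/18

Characteristic equation r² - 6r = 0 factors as (r - 6)r = 0, so r = 6, 0.
Hence f_h = C1*exp(6*x) + C2.
Since 0 is a characteristic root (multiplicity 1), multiply the polynomial trial by x: try f_p = A0*x. Substituting and matching coefficients of each power of x gives A0 = -2/3, so f_p = -2*x/3.
General solution: f = C2 - 2*x/3 + C1*exp(6*x).
Apply the initial conditions: f(0) = C1 + C2 = 0 and f'(0) = -2/3 + 6*C1 = 5. Solving gives C1 = 17/18, C2 = -17/18.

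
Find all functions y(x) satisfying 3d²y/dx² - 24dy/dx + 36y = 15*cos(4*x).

Divide through by 3: y'' - 8y' + 12y = 5*cos(4*x).
Characteristic equation r² - 8r + 12 = 0 factors as (r - 2)(r - 6) = 0, so r = 2, 6.
Hence y_h = C1*exp(2*x) + C2*exp(6*x).
Try y_p = A*cos(4*x) + B*sin(4*x). Substituting and equating the coefficients of cos(4x) and sin(4x) gives A = -1/52, B = -2/13, so y_p = -2*sin(4*x)/13 - cos(4*x)/52.

y = -2*sin(4*x)/13 - cos(4*x)/52 + C1*exp(2*x) + C2*exp(6*x)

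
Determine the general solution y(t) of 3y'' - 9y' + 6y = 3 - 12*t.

Divide through by 3: y'' - 3y' + 2y = 1 - 4*t.
Characteristic equation r² - 3r + 2 = 0 factors as (r - 2)(r - 1) = 0, so r = 2, 1.
Hence y_h = C1*exp(2*t) + C2*exp(t).
For the particular solution try y_p = A0 + A1*t. Substituting and matching coefficients of each power of t gives A0 = -5/2, A1 = -2, so y_p = -5/2 - 2*t.

y = -5/2 - 2*t + C1*exp(2*t) + C2*exp(t)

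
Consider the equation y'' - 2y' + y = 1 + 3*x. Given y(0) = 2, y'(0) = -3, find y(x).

Characteristic equation r² - 2r + 1 = 0 has discriminant (-2)² - 4·(1) = 0, so r = 1 is a repeated root.
Hence y_h = (C1 + C2*x)*exp(x).
For the particular solution try y_p = A0 + A1*x. Substituting and matching coefficients of each power of x gives A0 = 7, A1 = 3, so y_p = 7 + 3*x.
General solution: y = 7 + 3*x + C1*exp(x) + C2*x*exp(x).
Apply the initial conditions: y(0) = 7 + C1 = 2 and y'(0) = 3 + C1 + C2 = -3. Solving gives C1 = -5, C2 = -1.

y = 7 - 5*exp(x) + 3*x - x*exp(x)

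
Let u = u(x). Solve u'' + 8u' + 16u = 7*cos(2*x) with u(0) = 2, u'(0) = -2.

u = 7*sin(2*x)/25 + 21*cos(2*x)/100 + 179*exp(-4*x)/100 + 23*x*exp(-4*x)/5

Characteristic equation r² + 8r + 16 = 0 has discriminant (8)² - 4·(16) = 0, so r = -4 is a repeated root.
Hence u_h = (C1 + C2*x)*exp(-4*x).
Try u_p = A*cos(2*x) + B*sin(2*x). Substituting and equating the coefficients of cos(2x) and sin(2x) gives A = 21/100, B = 7/25, so u_p = 7*sin(2*x)/25 + 21*cos(2*x)/100.
General solution: u = 7*sin(2*x)/25 + 21*cos(2*x)/100 + C1*exp(-4*x) + C2*x*exp(-4*x).
Apply the initial conditions: u(0) = 21/100 + C1 = 2 and u'(0) = 14/25 + C2 - 4*C1 = -2. Solving gives C1 = 179/100, C2 = 23/5.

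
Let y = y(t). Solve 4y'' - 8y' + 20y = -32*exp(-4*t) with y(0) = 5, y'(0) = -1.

y = -8*exp(-4*t)/29 - 107*exp(t)*sin(2*t)/29 + 153*cos(2*t)*exp(t)/29

Divide through by 4: y'' - 2y' + 5y = -8*exp(-4*t).
Characteristic equation r² - 2r + 5 = 0 has discriminant (-2)² - 4·(5) = -16 < 0, so r = 1 ± 2i.
Hence y_h = C1*cos(2*t)*exp(t) + C2*exp(t)*sin(2*t).
Try y_p = A*exp(-4*t). Substituting into the equation and dividing by exp(-4*t) gives A = -8/29, so y_p = -8*exp(-4*t)/29.
General solution: y = -8*exp(-4*t)/29 + C1*cos(2*t)*exp(t) + C2*exp(t)*sin(2*t).
Apply the initial conditions: y(0) = -8/29 + C1 = 5 and y'(0) = 32/29 + C1 + 2*C2 = -1. Solving gives C1 = 153/29, C2 = -107/29.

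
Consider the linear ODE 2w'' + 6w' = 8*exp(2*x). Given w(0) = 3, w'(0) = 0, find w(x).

Divide through by 2: w'' + 3w' = 4*exp(2*x).
Characteristic equation r² + 3r = 0 factors as (r + 3)r = 0, so r = -3, 0.
Hence w_h = C1*exp(-3*x) + C2.
Try w_p = A*exp(2*x). Substituting into the equation and dividing by exp(2*x) gives A = 2/5, so w_p = 2*exp(2*x)/5.
General solution: w = C2 + 2*exp(2*x)/5 + C1*exp(-3*x).
Apply the initial conditions: w(0) = 2/5 + C1 + C2 = 3 and w'(0) = 4/5 - 3*C1 = 0. Solving gives C1 = 4/15, C2 = 7/3.

w = 7/3 + 2*exp(2*x)/5 + 4*exp(-3*x)/15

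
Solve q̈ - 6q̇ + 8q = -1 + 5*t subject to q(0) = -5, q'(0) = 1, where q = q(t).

Characteristic equation r² - 6r + 8 = 0 factors as (r - 2)(r - 4) = 0, so r = 2, 4.
Hence q_h = C1*exp(2*t) + C2*exp(4*t).
For the particular solution try q_p = A0 + A1*t. Substituting and matching coefficients of each power of t gives A0 = 11/32, A1 = 5/8, so q_p = 11/32 + 5*t/8.
General solution: q = 11/32 + 5*t/8 + C1*exp(2*t) + C2*exp(4*t).
Apply the initial conditions: q(0) = 11/32 + C1 + C2 = -5 and q'(0) = 5/8 + 2*C1 + 4*C2 = 1. Solving gives C1 = -87/8, C2 = 177/32.

q = 11/32 - 87*exp(2*t)/8 + 5*t/8 + 177*exp(4*t)/32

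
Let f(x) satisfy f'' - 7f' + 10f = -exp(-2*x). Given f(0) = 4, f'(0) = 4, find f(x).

f = -29*exp(5*x)/21 - exp(-2*x)/28 + 65*exp(2*x)/12

Characteristic equation r² - 7r + 10 = 0 factors as (r - 5)(r - 2) = 0, so r = 5, 2.
Hence f_h = C1*exp(5*x) + C2*exp(2*x).
Try f_p = A*exp(-2*x). Substituting into the equation and dividing by exp(-2*x) gives A = -1/28, so f_p = -exp(-2*x)/28.
General solution: f = -exp(-2*x)/28 + C1*exp(5*x) + C2*exp(2*x).
Apply the initial conditions: f(0) = -1/28 + C1 + C2 = 4 and f'(0) = 1/14 + 2*C2 + 5*C1 = 4. Solving gives C1 = -29/21, C2 = 65/12.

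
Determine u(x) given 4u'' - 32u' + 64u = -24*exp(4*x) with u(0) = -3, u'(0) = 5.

Divide through by 4: u'' - 8u' + 16u = -6*exp(4*x).
Characteristic equation r² - 8r + 16 = 0 has discriminant (-8)² - 4·(16) = 0, so r = 4 is a repeated root.
Hence u_h = (C1 + C2*x)*exp(4*x).
Since exp(4*x) solves the homogeneous equation (r = 4 is a root of multiplicity 2), multiply the trial by x^2. Try u_p = A*x^2*exp(4*x). Substituting into the equation and dividing by exp(4*x) gives A = -3, so u_p = -3*x^2*exp(4*x).
General solution: u = C1*exp(4*x) - 3*x^2*exp(4*x) + C2*x*exp(4*x).
Apply the initial conditions: u(0) = C1 = -3 and u'(0) = C2 + 4*C1 = 5. Solving gives C1 = -3, C2 = 17.

u = -3*exp(4*x) - 3*x**2*exp(4*x) + 17*x*exp(4*x)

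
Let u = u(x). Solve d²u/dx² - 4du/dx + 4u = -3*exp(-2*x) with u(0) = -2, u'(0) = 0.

Characteristic equation r² - 4r + 4 = 0 has discriminant (-4)² - 4·(4) = 0, so r = 2 is a repeated root.
Hence u_h = (C1 + C2*x)*exp(2*x).
Try u_p = A*exp(-2*x). Substituting into the equation and dividing by exp(-2*x) gives A = -3/16, so u_p = -3*exp(-2*x)/16.
General solution: u = -3*exp(-2*x)/16 + C1*exp(2*x) + C2*x*exp(2*x).
Apply the initial conditions: u(0) = -3/16 + C1 = -2 and u'(0) = 3/8 + C2 + 2*C1 = 0. Solving gives C1 = -29/16, C2 = 13/4.

u = -29*exp(2*x)/16 - 3*exp(-2*x)/16 + 13*x*exp(2*x)/4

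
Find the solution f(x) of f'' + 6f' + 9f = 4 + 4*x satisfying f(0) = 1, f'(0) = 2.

f = 4/27 + 4*x/9 + 23*exp(-3*x)/27 + 37*x*exp(-3*x)/9

Characteristic equation r² + 6r + 9 = 0 has discriminant (6)² - 4·(9) = 0, so r = -3 is a repeated root.
Hence f_h = (C1 + C2*x)*exp(-3*x).
For the particular solution try f_p = A0 + A1*x. Substituting and matching coefficients of each power of x gives A0 = 4/27, A1 = 4/9, so f_p = 4/27 + 4*x/9.
General solution: f = 4/27 + 4*x/9 + C1*exp(-3*x) + C2*x*exp(-3*x).
Apply the initial conditions: f(0) = 4/27 + C1 = 1 and f'(0) = 4/9 + C2 - 3*C1 = 2. Solving gives C1 = 23/27, C2 = 37/9.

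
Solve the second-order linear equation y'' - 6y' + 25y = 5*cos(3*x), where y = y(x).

y = -9*sin(3*x)/58 + 4*cos(3*x)/29 + C1*cos(4*x)*exp(3*x) + C2*exp(3*x)*sin(4*x)

Characteristic equation r² - 6r + 25 = 0 has discriminant (-6)² - 4·(25) = -64 < 0, so r = 3 ± 4i.
Hence y_h = C1*cos(4*x)*exp(3*x) + C2*exp(3*x)*sin(4*x).
Try y_p = A*cos(3*x) + B*sin(3*x). Substituting and equating the coefficients of cos(3x) and sin(3x) gives A = 4/29, B = -9/58, so y_p = -9*sin(3*x)/58 + 4*cos(3*x)/29.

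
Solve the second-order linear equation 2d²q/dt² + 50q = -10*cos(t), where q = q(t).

q = -5*cos(t)/24 + C1*cos(5*t) + C2*sin(5*t)

Divide through by 2: q'' + 25q = -5*cos(t).
Characteristic equation r² + 25 = 0 has discriminant (0)² - 4·(25) = -100 < 0, so r = ± 5i.
Hence q_h = C1*cos(5*t) + C2*sin(5*t).
Try q_p = A*cos(t) + B*sin(t). Substituting and equating the coefficients of cos(t) and sin(t) gives A = -5/24, B = 0, so q_p = -5*cos(t)/24.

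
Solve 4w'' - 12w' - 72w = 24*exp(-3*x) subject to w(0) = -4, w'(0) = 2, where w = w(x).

w = -80*exp(-3*x)/27 - 28*exp(6*x)/27 - 2*x*exp(-3*x)/3

Divide through by 4: w'' - 3w' - 18w = 6*exp(-3*x).
Characteristic equation r² - 3r - 18 = 0 factors as (r + 3)(r - 6) = 0, so r = -3, 6.
Hence w_h = C1*exp(-3*x) + C2*exp(6*x).
Since exp(-3*x) solves the homogeneous equation (r = -3 is a root of multiplicity 1), multiply the trial by x. Try w_p = A*x*exp(-3*x). Substituting into the equation and dividing by exp(-3*x) gives A = -2/3, so w_p = -2*x*exp(-3*x)/3.
General solution: w = C1*exp(-3*x) + C2*exp(6*x) - 2*x*exp(-3*x)/3.
Apply the initial conditions: w(0) = C1 + C2 = -4 and w'(0) = -2/3 - 3*C1 + 6*C2 = 2. Solving gives C1 = -80/27, C2 = -28/27.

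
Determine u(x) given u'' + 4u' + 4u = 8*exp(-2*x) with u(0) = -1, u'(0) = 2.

u = -exp(-2*x) + 4*x**2*exp(-2*x)

Characteristic equation r² + 4r + 4 = 0 has discriminant (4)² - 4·(4) = 0, so r = -2 is a repeated root.
Hence u_h = (C1 + C2*x)*exp(-2*x).
Since exp(-2*x) solves the homogeneous equation (r = -2 is a root of multiplicity 2), multiply the trial by x^2. Try u_p = A*x^2*exp(-2*x). Substituting into the equation and dividing by exp(-2*x) gives A = 4, so u_p = 4*x^2*exp(-2*x).
General solution: u = C1*exp(-2*x) + 4*x^2*exp(-2*x) + C2*x*exp(-2*x).
Apply the initial conditions: u(0) = C1 = -1 and u'(0) = C2 - 2*C1 = 2. Solving gives C1 = -1, C2 = 0.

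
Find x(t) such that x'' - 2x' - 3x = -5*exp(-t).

Characteristic equation r² - 2r - 3 = 0 factors as (r - 3)(r + 1) = 0, so r = 3, -1.
Hence x_h = C1*exp(3*t) + C2*exp(-t).
Since exp(-t) solves the homogeneous equation (r = -1 is a root of multiplicity 1), multiply the trial by t. Try x_p = A*t*exp(-t). Substituting into the equation and dividing by exp(-t) gives A = 5/4, so x_p = 5*t*exp(-t)/4.

x = C1*exp(3*t) + C2*exp(-t) + 5*t*exp(-t)/4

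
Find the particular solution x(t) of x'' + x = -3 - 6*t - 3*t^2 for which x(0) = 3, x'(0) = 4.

x = 3 - 6*t - 3*t**2 + 10*sin(t)

Characteristic equation r² + 1 = 0 has discriminant (0)² - 4·(1) = -4 < 0, so r = ± i.
Hence x_h = C1*cos(t) + C2*sin(t).
For the particular solution try x_p = A0 + A1*t + A2*t^2. Substituting and matching coefficients of each power of t gives A0 = 3, A1 = -6, A2 = -3, so x_p = 3 - 6*t - 3*t^2.
General solution: x = 3 - 6*t - 3*t^2 + C1*cos(t) + C2*sin(t).
Apply the initial conditions: x(0) = 3 + C1 = 3 and x'(0) = -6 + C2 = 4. Solving gives C1 = 0, C2 = 10.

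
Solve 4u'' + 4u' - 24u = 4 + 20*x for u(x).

u = -11/36 - 5*x/6 + C1*exp(2*x) + C2*exp(-3*x)

Divide through by 4: u'' + u' - 6u = 1 + 5*x.
Characteristic equation r² + r - 6 = 0 factors as (r - 2)(r + 3) = 0, so r = 2, -3.
Hence u_h = C1*exp(2*x) + C2*exp(-3*x).
For the particular solution try u_p = A0 + A1*x. Substituting and matching coefficients of each power of x gives A0 = -11/36, A1 = -5/6, so u_p = -11/36 - 5*x/6.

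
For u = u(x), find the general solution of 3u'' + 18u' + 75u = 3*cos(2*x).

Divide through by 3: u'' + 6u' + 25u = cos(2*x).
Characteristic equation r² + 6r + 25 = 0 has discriminant (6)² - 4·(25) = -64 < 0, so r = -3 ± 4i.
Hence u_h = C1*cos(4*x)*exp(-3*x) + C2*exp(-3*x)*sin(4*x).
Try u_p = A*cos(2*x) + B*sin(2*x). Substituting and equating the coefficients of cos(2x) and sin(2x) gives A = 7/195, B = 4/195, so u_p = 4*sin(2*x)/195 + 7*cos(2*x)/195.

u = 4*sin(2*x)/195 + 7*cos(2*x)/195 + C1*cos(4*x)*exp(-3*x) + C2*exp(-3*x)*sin(4*x)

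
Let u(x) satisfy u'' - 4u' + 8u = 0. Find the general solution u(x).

u = C1*cos(2*x)*exp(2*x) + C2*exp(2*x)*sin(2*x)

Characteristic equation r² - 4r + 8 = 0 has discriminant (-4)² - 4·(8) = -16 < 0, so r = 2 ± 2i.
Hence u_h = C1*cos(2*x)*exp(2*x) + C2*exp(2*x)*sin(2*x).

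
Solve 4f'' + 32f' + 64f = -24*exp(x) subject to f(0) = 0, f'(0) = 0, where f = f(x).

f = -6*exp(x)/25 + 6*exp(-4*x)/25 + 6*x*exp(-4*x)/5

Divide through by 4: f'' + 8f' + 16f = -6*exp(x).
Characteristic equation r² + 8r + 16 = 0 has discriminant (8)² - 4·(16) = 0, so r = -4 is a repeated root.
Hence f_h = (C1 + C2*x)*exp(-4*x).
Try f_p = A*exp(x). Substituting into the equation and dividing by exp(x) gives A = -6/25, so f_p = -6*exp(x)/25.
General solution: f = -6*exp(x)/25 + C1*exp(-4*x) + C2*x*exp(-4*x).
Apply the initial conditions: f(0) = -6/25 + C1 = 0 and f'(0) = -6/25 + C2 - 4*C1 = 0. Solving gives C1 = 6/25, C2 = 6/5.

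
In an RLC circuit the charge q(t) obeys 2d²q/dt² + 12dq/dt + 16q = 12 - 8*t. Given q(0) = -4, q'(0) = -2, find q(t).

q = 9/8 - 11*exp(-2*t) - t/2 + 47*exp(-4*t)/8

Divide through by 2: q'' + 6q' + 8q = 6 - 4*t.
Characteristic equation r² + 6r + 8 = 0 factors as (r + 2)(r + 4) = 0, so r = -2, -4.
Hence q_h = C1*exp(-2*t) + C2*exp(-4*t).
For the particular solution try q_p = A0 + A1*t. Substituting and matching coefficients of each power of t gives A0 = 9/8, A1 = -1/2, so q_p = 9/8 - t/2.
General solution: q = 9/8 - t/2 + C1*exp(-2*t) + C2*exp(-4*t).
Apply the initial conditions: q(0) = 9/8 + C1 + C2 = -4 and q'(0) = -1/2 - 4*C2 - 2*C1 = -2. Solving gives C1 = -11, C2 = 47/8.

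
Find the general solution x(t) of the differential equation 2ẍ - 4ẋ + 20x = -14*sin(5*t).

x = -14*cos(5*t)/65 + 21*sin(5*t)/65 + C1*cos(3*t)*exp(t) + C2*exp(t)*sin(3*t)

Divide through by 2: x'' - 2x' + 10x = -7*sin(5*t).
Characteristic equation r² - 2r + 10 = 0 has discriminant (-2)² - 4·(10) = -36 < 0, so r = 1 ± 3i.
Hence x_h = C1*cos(3*t)*exp(t) + C2*exp(t)*sin(3*t).
Try x_p = A*cos(5*t) + B*sin(5*t). Substituting and equating the coefficients of cos(5t) and sin(5t) gives A = -14/65, B = 21/65, so x_p = -14*cos(5*t)/65 + 21*sin(5*t)/65.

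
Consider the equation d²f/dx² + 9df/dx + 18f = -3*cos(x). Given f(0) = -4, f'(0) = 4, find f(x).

f = -191*exp(-3*x)/30 - 51*cos(x)/370 - 27*sin(x)/370 + 278*exp(-6*x)/111

Characteristic equation r² + 9r + 18 = 0 factors as (r + 6)(r + 3) = 0, so r = -6, -3.
Hence f_h = C1*exp(-6*x) + C2*exp(-3*x).
Try f_p = A*cos(x) + B*sin(x). Substituting and equating the coefficients of cos(x) and sin(x) gives A = -51/370, B = -27/370, so f_p = -51*cos(x)/370 - 27*sin(x)/370.
General solution: f = -51*cos(x)/370 - 27*sin(x)/370 + C1*exp(-6*x) + C2*exp(-3*x).
Apply the initial conditions: f(0) = -51/370 + C1 + C2 = -4 and f'(0) = -27/370 - 6*C1 - 3*C2 = 4. Solving gives C1 = 278/111, C2 = -191/30.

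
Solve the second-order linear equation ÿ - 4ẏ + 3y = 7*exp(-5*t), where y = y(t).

Characteristic equation r² - 4r + 3 = 0 factors as (r - 3)(r - 1) = 0, so r = 3, 1.
Hence y_h = C1*exp(3*t) + C2*exp(t).
Try y_p = A*exp(-5*t). Substituting into the equation and dividing by exp(-5*t) gives A = 7/48, so y_p = 7*exp(-5*t)/48.

y = 7*exp(-5*t)/48 + C1*exp(3*t) + C2*exp(t)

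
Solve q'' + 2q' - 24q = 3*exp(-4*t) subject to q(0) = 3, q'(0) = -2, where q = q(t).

q = -3*exp(-4*t)/16 + 31*exp(-6*t)/20 + 131*exp(4*t)/80

Characteristic equation r² + 2r - 24 = 0 factors as (r + 6)(r - 4) = 0, so r = -6, 4.
Hence q_h = C1*exp(-6*t) + C2*exp(4*t).
Try q_p = A*exp(-4*t). Substituting into the equation and dividing by exp(-4*t) gives A = -3/16, so q_p = -3*exp(-4*t)/16.
General solution: q = -3*exp(-4*t)/16 + C1*exp(-6*t) + C2*exp(4*t).
Apply the initial conditions: q(0) = -3/16 + C1 + C2 = 3 and q'(0) = 3/4 - 6*C1 + 4*C2 = -2. Solving gives C1 = 31/20, C2 = 131/80.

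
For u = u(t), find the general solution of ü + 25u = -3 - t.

Characteristic equation r² + 25 = 0 has discriminant (0)² - 4·(25) = -100 < 0, so r = ± 5i.
Hence u_h = C1*cos(5*t) + C2*sin(5*t).
For the particular solution try u_p = A0 + A1*t. Substituting and matching coefficients of each power of t gives A0 = -3/25, A1 = -1/25, so u_p = -3/25 - t/25.

u = -3/25 - t/25 + C1*cos(5*t) + C2*sin(5*t)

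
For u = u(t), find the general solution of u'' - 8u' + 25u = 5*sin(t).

Characteristic equation r² - 8r + 25 = 0 has discriminant (-8)² - 4·(25) = -36 < 0, so r = 4 ± 3i.
Hence u_h = C1*cos(3*t)*exp(4*t) + C2*exp(4*t)*sin(3*t).
Try u_p = A*cos(t) + B*sin(t). Substituting and equating the coefficients of cos(t) and sin(t) gives A = 1/16, B = 3/16, so u_p = cos(t)/16 + 3*sin(t)/16.

u = cos(t)/16 + 3*sin(t)/16 + C1*cos(3*t)*exp(4*t) + C2*exp(4*t)*sin(3*t)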